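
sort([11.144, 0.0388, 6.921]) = [0.0388, 6.921, 11.144]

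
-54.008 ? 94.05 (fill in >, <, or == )<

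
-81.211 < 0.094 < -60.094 False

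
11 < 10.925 False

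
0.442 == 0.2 False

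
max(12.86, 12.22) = 12.86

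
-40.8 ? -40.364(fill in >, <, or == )<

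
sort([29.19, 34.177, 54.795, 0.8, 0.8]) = [0.8, 0.8, 29.19, 34.177, 54.795]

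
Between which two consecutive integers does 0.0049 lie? 0 and 1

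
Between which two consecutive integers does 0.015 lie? 0 and 1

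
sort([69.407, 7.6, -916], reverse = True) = [69.407, 7.6, -916]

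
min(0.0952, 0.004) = 0.004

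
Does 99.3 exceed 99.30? No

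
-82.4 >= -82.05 False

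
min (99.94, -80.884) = -80.884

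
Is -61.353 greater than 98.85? No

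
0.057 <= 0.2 True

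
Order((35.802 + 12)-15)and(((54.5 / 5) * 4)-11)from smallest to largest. (((54.5 / 5) * 4)-11), ((35.802 + 12)-15)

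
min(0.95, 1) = 0.95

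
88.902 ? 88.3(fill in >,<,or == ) >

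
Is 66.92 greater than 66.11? Yes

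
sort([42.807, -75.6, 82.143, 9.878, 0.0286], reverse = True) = [82.143, 42.807, 9.878, 0.0286, -75.6]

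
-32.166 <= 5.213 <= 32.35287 True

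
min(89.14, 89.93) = 89.14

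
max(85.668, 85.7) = 85.7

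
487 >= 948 False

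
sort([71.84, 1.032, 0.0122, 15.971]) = [0.0122, 1.032, 15.971, 71.84]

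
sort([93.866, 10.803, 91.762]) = [10.803, 91.762, 93.866]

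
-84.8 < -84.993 False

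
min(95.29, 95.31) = 95.29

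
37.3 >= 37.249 True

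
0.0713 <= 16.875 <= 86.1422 True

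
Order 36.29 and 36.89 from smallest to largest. 36.29,36.89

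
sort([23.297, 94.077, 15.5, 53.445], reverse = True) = [94.077, 53.445, 23.297, 15.5]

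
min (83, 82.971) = 82.971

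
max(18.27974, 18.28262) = 18.28262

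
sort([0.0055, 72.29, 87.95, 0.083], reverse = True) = [87.95, 72.29, 0.083, 0.0055]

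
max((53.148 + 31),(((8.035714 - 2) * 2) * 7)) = 84.499996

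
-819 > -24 False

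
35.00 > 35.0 False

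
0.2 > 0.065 True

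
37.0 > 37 False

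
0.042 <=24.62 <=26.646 True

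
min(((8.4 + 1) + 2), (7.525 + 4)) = 11.4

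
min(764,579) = 579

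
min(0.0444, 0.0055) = 0.0055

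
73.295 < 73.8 True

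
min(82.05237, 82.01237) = 82.01237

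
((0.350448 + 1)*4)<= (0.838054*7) True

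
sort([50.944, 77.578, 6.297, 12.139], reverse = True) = [77.578, 50.944, 12.139, 6.297]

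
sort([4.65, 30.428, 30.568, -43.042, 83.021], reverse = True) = [83.021, 30.568, 30.428, 4.65, -43.042]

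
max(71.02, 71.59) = 71.59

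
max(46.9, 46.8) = 46.9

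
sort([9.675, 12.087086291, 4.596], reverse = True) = [12.087086291, 9.675, 4.596]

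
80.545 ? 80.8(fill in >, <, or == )<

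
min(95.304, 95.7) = 95.304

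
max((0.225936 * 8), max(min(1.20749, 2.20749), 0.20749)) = 1.807488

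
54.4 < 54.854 True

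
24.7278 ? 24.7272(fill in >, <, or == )>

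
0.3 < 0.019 False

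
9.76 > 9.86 False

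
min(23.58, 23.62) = 23.58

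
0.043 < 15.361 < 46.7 True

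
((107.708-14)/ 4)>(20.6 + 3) False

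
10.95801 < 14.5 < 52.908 True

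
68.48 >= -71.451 True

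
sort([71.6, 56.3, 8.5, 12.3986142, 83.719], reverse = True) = [83.719, 71.6, 56.3, 12.3986142, 8.5]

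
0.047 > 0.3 False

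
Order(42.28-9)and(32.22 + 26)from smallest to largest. (42.28-9),(32.22 + 26)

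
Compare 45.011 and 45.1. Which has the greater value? 45.1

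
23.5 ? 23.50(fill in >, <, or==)==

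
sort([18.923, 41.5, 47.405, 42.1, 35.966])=[18.923, 35.966, 41.5, 42.1, 47.405]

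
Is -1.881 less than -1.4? Yes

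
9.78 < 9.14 False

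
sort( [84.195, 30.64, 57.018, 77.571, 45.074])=[30.64, 45.074, 57.018, 77.571, 84.195]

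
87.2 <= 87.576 True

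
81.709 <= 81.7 False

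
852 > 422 True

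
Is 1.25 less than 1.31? Yes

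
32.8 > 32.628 True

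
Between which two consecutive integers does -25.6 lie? -26 and -25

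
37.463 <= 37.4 False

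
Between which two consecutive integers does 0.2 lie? 0 and 1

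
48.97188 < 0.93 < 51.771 False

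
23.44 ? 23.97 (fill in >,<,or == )<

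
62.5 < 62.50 False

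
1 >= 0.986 True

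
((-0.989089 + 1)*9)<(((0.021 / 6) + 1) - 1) False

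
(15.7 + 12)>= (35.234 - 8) True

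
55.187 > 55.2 False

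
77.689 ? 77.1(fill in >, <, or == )>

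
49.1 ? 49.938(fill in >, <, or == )<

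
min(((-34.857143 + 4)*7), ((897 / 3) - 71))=-216.000001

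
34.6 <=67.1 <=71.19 True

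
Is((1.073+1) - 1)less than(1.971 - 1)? No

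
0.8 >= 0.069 True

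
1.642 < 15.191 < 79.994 True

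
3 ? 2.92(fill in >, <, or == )>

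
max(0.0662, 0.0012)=0.0662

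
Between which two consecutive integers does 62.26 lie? 62 and 63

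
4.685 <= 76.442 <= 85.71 True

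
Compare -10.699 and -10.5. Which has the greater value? -10.5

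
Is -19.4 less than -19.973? No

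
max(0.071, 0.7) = 0.7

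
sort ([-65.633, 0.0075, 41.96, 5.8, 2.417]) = [-65.633, 0.0075, 2.417, 5.8, 41.96]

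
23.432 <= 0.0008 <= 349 False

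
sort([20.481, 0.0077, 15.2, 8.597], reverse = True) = [20.481, 15.2, 8.597, 0.0077]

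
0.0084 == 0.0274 False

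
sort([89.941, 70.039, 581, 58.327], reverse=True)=[581, 89.941, 70.039, 58.327]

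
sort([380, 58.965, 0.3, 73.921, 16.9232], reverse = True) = [380, 73.921, 58.965, 16.9232, 0.3]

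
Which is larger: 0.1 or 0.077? 0.1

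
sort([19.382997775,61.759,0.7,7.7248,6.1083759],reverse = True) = [61.759,19.382997775,7.7248,6.1083759,0.7]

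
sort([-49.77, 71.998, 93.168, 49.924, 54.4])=[-49.77, 49.924, 54.4, 71.998, 93.168]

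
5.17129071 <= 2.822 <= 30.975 False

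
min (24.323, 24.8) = 24.323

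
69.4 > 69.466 False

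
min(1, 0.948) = 0.948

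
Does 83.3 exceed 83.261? Yes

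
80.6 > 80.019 True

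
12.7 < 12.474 False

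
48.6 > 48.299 True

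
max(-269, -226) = -226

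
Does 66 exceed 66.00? No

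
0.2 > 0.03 True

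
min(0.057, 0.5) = 0.057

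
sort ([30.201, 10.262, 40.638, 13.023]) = [10.262, 13.023, 30.201, 40.638]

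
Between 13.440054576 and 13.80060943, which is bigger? 13.80060943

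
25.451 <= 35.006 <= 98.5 True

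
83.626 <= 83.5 False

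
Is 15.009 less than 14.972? No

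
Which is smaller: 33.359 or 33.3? 33.3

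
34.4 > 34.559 False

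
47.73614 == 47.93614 False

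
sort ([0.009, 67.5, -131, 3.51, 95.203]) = [-131, 0.009, 3.51, 67.5, 95.203]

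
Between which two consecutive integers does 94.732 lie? 94 and 95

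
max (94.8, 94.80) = 94.80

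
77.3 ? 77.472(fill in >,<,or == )<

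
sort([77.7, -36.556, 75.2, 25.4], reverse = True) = [77.7, 75.2, 25.4, -36.556]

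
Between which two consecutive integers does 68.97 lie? 68 and 69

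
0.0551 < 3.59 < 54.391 True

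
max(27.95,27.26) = 27.95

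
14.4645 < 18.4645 True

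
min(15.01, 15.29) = 15.01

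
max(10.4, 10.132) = 10.4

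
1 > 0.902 True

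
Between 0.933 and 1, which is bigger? 1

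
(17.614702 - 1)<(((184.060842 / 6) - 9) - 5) True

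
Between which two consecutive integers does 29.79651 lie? 29 and 30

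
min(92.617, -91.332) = -91.332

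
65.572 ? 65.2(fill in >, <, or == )>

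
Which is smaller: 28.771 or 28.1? 28.1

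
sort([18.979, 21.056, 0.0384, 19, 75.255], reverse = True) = [75.255, 21.056, 19, 18.979, 0.0384]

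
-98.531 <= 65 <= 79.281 True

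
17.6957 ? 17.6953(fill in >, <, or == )>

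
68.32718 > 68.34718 False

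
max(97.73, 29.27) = 97.73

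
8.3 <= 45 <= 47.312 True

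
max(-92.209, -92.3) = -92.209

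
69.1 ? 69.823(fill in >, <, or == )<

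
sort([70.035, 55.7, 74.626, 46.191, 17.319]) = [17.319, 46.191, 55.7, 70.035, 74.626]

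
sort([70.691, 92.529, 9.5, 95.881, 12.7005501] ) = [9.5, 12.7005501, 70.691, 92.529, 95.881]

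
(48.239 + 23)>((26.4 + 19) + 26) False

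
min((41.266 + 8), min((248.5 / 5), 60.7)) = 49.266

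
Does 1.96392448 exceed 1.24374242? Yes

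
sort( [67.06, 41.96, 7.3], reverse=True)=[67.06, 41.96, 7.3]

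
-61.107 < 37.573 True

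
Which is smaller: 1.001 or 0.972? 0.972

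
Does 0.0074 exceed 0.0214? No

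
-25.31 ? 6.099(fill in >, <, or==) <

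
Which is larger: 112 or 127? 127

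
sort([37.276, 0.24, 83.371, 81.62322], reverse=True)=[83.371, 81.62322, 37.276, 0.24]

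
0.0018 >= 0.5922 False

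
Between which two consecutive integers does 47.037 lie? 47 and 48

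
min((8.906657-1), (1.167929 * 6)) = 7.007574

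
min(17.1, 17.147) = 17.1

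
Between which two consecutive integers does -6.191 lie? -7 and -6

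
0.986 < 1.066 True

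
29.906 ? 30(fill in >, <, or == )<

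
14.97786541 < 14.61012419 False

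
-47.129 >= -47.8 True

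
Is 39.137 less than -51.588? No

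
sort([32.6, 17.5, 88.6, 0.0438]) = [0.0438, 17.5, 32.6, 88.6]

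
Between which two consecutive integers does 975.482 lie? 975 and 976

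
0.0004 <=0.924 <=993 True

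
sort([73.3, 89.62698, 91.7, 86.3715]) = [73.3, 86.3715, 89.62698, 91.7]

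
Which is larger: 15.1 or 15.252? 15.252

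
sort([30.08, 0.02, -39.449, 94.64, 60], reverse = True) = [94.64, 60, 30.08, 0.02, -39.449]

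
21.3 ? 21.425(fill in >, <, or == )<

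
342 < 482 True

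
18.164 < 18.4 True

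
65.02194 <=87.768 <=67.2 False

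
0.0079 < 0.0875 True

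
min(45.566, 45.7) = 45.566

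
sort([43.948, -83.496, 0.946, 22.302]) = [-83.496, 0.946, 22.302, 43.948]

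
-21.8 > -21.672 False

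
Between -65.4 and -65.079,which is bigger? -65.079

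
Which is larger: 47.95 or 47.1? 47.95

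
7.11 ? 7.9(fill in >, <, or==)<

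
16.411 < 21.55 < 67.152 True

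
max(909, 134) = 909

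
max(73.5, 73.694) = 73.694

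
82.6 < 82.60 False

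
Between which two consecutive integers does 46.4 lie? 46 and 47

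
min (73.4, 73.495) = 73.4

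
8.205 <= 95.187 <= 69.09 False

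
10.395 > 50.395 False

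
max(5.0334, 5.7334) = 5.7334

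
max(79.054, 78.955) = 79.054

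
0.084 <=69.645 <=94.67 True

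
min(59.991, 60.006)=59.991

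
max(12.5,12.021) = 12.5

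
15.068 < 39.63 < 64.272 True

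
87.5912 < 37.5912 False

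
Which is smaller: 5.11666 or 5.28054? 5.11666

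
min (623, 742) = 623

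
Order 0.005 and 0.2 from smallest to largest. 0.005, 0.2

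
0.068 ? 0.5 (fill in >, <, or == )<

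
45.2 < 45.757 True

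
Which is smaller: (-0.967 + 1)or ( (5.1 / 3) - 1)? (-0.967 + 1)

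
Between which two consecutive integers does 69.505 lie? 69 and 70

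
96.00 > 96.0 False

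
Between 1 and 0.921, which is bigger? 1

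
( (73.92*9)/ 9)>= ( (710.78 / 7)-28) True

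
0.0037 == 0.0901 False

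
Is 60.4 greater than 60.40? No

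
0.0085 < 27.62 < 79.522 True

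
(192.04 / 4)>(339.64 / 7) False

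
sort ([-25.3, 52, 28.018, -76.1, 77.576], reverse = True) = [77.576, 52, 28.018, -25.3, -76.1]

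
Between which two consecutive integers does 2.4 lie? 2 and 3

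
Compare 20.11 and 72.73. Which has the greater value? 72.73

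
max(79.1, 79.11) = 79.11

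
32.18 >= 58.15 False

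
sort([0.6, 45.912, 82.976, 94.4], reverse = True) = [94.4, 82.976, 45.912, 0.6]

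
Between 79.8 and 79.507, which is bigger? 79.8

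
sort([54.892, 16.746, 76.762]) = [16.746, 54.892, 76.762]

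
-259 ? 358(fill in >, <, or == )<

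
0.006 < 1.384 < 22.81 True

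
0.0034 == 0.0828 False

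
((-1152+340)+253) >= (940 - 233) False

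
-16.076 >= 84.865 False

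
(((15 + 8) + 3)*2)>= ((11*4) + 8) True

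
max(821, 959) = 959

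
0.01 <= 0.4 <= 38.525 True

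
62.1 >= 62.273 False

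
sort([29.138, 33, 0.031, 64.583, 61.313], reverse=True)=[64.583, 61.313, 33, 29.138, 0.031]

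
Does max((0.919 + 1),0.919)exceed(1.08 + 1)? No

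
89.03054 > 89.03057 False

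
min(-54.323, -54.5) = -54.5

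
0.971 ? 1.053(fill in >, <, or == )<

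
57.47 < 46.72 False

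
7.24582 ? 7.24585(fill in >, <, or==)<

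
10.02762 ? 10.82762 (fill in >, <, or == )<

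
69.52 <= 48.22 False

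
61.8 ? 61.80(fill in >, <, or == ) ==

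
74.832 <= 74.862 True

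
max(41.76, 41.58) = 41.76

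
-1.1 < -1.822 False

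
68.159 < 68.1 False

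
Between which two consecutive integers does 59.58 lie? 59 and 60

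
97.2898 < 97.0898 False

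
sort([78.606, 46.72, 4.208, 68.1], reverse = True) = [78.606, 68.1, 46.72, 4.208]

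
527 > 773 False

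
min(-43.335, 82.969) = -43.335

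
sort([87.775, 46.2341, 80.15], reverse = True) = [87.775, 80.15, 46.2341]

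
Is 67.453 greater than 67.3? Yes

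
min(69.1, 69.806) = 69.1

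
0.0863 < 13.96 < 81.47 True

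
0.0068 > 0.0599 False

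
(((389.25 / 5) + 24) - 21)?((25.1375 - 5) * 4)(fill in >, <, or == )>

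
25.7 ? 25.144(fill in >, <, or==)>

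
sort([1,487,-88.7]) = [-88.7,1,487]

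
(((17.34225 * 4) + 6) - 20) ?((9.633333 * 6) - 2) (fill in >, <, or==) <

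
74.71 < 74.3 False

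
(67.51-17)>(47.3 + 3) True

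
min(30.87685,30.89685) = 30.87685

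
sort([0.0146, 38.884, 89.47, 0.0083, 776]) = [0.0083, 0.0146, 38.884, 89.47, 776]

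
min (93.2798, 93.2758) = 93.2758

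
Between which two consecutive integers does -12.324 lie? -13 and -12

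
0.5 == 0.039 False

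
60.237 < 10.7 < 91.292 False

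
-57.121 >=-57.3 True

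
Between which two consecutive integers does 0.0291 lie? 0 and 1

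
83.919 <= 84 True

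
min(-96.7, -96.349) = -96.7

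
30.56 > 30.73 False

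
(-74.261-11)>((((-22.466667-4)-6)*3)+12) True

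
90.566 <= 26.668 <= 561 False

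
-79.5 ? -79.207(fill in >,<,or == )<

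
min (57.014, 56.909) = 56.909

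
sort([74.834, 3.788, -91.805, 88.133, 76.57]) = [-91.805, 3.788, 74.834, 76.57, 88.133]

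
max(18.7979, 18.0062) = 18.7979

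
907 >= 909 False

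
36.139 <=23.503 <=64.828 False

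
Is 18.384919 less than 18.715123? Yes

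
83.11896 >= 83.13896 False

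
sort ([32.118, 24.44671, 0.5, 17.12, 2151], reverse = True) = [2151, 32.118, 24.44671, 17.12, 0.5]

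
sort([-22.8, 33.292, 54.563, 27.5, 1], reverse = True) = [54.563, 33.292, 27.5, 1, -22.8]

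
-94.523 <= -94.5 True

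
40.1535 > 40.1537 False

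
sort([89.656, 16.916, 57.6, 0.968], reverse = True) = [89.656, 57.6, 16.916, 0.968]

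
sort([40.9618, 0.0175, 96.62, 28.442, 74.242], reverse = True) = [96.62, 74.242, 40.9618, 28.442, 0.0175]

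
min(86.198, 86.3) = 86.198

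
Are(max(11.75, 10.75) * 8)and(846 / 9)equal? Yes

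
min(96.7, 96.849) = 96.7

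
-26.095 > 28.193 False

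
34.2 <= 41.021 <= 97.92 True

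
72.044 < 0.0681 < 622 False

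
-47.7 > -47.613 False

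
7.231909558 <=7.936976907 True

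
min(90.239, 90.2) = 90.2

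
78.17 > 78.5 False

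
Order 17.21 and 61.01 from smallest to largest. 17.21, 61.01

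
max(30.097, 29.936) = 30.097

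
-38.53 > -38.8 True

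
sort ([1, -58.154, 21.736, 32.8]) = [-58.154, 1, 21.736, 32.8]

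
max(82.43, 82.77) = 82.77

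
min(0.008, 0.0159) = 0.008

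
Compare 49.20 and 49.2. They are equal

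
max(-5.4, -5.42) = -5.4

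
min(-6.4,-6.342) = -6.4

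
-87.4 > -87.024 False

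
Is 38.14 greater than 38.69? No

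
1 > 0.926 True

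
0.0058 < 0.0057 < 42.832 False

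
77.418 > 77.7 False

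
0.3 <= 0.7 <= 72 True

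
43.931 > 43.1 True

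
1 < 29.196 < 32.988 True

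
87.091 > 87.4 False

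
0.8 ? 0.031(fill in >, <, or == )>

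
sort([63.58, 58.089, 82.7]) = [58.089, 63.58, 82.7]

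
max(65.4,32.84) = 65.4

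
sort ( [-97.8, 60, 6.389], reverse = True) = [60, 6.389, -97.8]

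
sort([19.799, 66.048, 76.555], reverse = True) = [76.555, 66.048, 19.799]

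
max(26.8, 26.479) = 26.8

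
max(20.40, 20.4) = 20.4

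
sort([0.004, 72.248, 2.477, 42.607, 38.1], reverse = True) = [72.248, 42.607, 38.1, 2.477, 0.004]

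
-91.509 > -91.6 True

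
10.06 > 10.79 False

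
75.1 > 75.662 False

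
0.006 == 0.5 False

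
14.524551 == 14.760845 False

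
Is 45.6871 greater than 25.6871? Yes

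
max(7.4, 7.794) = 7.794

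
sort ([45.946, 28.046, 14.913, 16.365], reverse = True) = [45.946, 28.046, 16.365, 14.913]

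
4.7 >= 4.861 False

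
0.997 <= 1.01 True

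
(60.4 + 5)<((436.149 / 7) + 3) False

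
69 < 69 False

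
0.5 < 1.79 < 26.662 True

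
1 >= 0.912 True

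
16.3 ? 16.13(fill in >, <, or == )>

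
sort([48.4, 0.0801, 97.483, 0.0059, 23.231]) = [0.0059, 0.0801, 23.231, 48.4, 97.483]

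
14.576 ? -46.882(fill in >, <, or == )>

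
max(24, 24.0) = 24.0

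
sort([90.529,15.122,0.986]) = [0.986,15.122,90.529]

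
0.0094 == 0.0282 False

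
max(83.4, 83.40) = 83.40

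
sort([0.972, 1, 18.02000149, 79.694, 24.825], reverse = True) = [79.694, 24.825, 18.02000149, 1, 0.972]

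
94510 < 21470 False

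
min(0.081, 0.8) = 0.081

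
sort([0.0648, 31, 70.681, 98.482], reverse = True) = [98.482, 70.681, 31, 0.0648]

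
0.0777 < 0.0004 False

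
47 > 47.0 False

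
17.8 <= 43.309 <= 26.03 False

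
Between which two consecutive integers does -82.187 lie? -83 and -82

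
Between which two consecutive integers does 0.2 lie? 0 and 1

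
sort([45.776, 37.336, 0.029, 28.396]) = [0.029, 28.396, 37.336, 45.776]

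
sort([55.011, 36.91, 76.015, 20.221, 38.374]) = [20.221, 36.91, 38.374, 55.011, 76.015]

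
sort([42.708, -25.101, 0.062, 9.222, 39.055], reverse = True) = [42.708, 39.055, 9.222, 0.062, -25.101]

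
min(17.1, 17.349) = 17.1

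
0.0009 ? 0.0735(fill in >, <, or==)<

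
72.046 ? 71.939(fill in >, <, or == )>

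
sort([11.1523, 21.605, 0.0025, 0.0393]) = [0.0025, 0.0393, 11.1523, 21.605]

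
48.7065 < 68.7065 True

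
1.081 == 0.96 False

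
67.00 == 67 True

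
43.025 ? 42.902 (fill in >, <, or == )>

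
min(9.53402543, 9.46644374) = 9.46644374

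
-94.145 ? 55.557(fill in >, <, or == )<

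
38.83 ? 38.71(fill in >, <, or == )>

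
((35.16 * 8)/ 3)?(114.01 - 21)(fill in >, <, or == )>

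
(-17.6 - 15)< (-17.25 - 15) True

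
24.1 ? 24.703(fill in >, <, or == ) <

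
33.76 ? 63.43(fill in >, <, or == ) <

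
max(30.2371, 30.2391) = 30.2391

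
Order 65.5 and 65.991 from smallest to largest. 65.5, 65.991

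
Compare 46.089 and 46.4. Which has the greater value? 46.4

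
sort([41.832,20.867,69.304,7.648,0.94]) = [0.94,7.648,20.867,41.832,69.304]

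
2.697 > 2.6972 False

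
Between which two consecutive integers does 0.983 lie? 0 and 1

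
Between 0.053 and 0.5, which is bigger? 0.5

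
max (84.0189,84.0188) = 84.0189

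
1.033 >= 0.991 True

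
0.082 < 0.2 True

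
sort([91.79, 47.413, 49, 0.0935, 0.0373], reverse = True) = [91.79, 49, 47.413, 0.0935, 0.0373]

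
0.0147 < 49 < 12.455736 False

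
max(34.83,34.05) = 34.83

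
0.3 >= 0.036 True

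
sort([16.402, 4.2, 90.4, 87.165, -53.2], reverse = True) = [90.4, 87.165, 16.402, 4.2, -53.2]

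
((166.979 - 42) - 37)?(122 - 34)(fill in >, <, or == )<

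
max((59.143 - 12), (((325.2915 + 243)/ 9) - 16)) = 47.1435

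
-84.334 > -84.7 True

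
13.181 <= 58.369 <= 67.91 True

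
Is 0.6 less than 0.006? No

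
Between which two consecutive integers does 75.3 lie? 75 and 76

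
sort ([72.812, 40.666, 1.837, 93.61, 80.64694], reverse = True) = [93.61, 80.64694, 72.812, 40.666, 1.837]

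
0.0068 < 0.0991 True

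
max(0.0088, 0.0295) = 0.0295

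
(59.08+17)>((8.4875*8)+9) False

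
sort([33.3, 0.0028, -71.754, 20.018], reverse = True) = [33.3, 20.018, 0.0028, -71.754]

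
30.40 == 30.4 True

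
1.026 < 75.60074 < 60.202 False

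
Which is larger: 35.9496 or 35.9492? 35.9496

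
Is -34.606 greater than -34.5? No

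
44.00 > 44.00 False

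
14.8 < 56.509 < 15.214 False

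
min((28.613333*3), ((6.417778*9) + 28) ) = 85.760002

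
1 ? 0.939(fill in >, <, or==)>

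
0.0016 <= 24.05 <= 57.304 True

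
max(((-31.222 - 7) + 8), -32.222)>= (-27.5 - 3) True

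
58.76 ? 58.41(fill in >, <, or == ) >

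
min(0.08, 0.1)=0.08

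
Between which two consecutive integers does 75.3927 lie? 75 and 76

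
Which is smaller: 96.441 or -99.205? -99.205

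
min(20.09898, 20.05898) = 20.05898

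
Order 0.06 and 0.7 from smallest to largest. 0.06, 0.7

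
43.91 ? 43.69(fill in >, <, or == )>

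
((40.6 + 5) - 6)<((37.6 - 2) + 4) False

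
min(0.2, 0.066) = 0.066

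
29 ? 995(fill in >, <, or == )<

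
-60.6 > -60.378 False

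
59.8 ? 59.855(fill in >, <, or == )<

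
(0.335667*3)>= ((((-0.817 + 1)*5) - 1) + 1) True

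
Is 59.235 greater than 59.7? No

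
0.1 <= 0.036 False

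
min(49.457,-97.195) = -97.195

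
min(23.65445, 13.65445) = 13.65445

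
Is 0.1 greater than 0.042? Yes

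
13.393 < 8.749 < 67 False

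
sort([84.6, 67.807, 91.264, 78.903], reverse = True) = [91.264, 84.6, 78.903, 67.807]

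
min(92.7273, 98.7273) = 92.7273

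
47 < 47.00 False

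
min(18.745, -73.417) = -73.417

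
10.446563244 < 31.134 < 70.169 True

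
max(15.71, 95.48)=95.48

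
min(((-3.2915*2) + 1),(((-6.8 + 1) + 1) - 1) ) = -5.8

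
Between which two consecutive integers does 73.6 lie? 73 and 74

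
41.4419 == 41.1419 False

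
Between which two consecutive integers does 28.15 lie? 28 and 29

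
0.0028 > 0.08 False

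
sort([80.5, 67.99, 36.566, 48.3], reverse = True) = [80.5, 67.99, 48.3, 36.566]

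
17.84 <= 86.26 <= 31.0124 False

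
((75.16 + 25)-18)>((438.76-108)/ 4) False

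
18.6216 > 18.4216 True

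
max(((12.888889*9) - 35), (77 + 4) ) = 81.000001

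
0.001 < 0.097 True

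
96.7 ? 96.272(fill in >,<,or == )>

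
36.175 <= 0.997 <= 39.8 False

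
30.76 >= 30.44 True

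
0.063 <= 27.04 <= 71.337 True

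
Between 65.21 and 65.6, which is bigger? 65.6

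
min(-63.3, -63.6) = -63.6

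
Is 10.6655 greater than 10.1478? Yes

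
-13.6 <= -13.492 True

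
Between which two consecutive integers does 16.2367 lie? 16 and 17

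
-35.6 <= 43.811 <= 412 True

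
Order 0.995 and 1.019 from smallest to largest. 0.995, 1.019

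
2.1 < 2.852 True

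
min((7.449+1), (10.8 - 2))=8.449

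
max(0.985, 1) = 1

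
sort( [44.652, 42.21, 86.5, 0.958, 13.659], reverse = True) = [86.5, 44.652, 42.21, 13.659, 0.958]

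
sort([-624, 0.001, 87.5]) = [-624, 0.001, 87.5]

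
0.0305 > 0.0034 True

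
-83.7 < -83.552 True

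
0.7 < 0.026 False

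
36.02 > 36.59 False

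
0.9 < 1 True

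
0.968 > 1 False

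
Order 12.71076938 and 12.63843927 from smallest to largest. 12.63843927, 12.71076938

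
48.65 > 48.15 True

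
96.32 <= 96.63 True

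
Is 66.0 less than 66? No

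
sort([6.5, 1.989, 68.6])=[1.989, 6.5, 68.6]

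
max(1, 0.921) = 1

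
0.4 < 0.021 False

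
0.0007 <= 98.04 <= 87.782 False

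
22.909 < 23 True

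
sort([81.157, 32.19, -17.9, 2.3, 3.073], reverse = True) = [81.157, 32.19, 3.073, 2.3, -17.9]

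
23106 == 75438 False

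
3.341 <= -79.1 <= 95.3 False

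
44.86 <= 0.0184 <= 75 False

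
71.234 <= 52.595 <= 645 False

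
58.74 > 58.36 True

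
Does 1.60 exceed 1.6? No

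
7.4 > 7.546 False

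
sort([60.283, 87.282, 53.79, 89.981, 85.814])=[53.79, 60.283, 85.814, 87.282, 89.981]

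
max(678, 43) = 678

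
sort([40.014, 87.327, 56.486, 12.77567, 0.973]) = [0.973, 12.77567, 40.014, 56.486, 87.327]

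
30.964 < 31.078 True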